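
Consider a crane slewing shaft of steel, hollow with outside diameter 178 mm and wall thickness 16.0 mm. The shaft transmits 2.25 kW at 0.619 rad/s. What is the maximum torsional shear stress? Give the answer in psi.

ω = 0.619 rad/s, so T = P/ω = 2.25×10³ / 0.6190 = 3635 N·m.
J = π(d_o⁴ − d_i⁴)/32 = π(0.178⁴ − 0.146⁴)/32 = 5.395×10^-5 m⁴.
τ_max = T·r/J = 3635 × 0.0890 / 5.395×10^-5 = 5.997×10^6 Pa.

870 psi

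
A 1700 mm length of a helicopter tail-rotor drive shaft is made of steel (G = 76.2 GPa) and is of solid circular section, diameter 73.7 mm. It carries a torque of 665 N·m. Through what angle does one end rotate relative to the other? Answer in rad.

J = πd⁴/32 = π(0.0737)⁴/32 = 2.896×10^-6 m⁴.
θ = T·L/(G·J) = 665.0 × 1.70 / (76.2×10⁹ × 2.896×10^-6) = 5.122×10^-3 rad.

0.00512 rad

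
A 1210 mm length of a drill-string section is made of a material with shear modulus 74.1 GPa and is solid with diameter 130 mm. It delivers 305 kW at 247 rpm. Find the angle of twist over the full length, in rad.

0.00687 rad

ω = 2π·247/60 = 25.87 rad/s, so T = P/ω = 305×10³ / 25.87 = 11790 N·m.
J = πd⁴/32 = π(0.130)⁴/32 = 2.804×10^-5 m⁴.
θ = T·L/(G·J) = 11790 × 1.21 / (74.1×10⁹ × 2.804×10^-5) = 6.867×10^-3 rad.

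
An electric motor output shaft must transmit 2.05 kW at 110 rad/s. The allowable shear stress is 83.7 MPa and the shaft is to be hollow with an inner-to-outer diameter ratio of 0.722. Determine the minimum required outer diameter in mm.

11.6 mm

ω = 110 rad/s, so T = P/ω = 2.05×10³ / 110.0 = 18.64 N·m.
For a hollow shaft with d_i/d_o = 0.722: τ_max = 16T/(π d_o³ (1−k⁴)), so d_o = [16T/(π τ_allow (1−k⁴))]^(1/3) = [16·18.64/(π·8.37×10^7·0.7283)]^(1/3) = 0.01159 m.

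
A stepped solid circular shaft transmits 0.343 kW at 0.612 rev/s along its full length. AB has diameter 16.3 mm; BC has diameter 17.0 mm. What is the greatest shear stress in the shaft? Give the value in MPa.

ω = 2π·0.612 = 3.845 rad/s, so T = P/ω = 0.343×10³ / 3.845 = 89.20 N·m.
Under the same torque, τ_max = 16T/(πd³) is largest where d is smallest — segment AB (d = 16.3 mm).
τ_max = 16·89.20/(π·(0.0163)³) = 1.049×10^8 Pa.

105 MPa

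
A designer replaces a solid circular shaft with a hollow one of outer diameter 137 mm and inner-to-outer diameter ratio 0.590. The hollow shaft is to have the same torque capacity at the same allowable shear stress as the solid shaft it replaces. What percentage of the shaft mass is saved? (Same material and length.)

28.9 %

Equal τ_max and T ⇒ the solid shaft needs d_s³ = d_o³(1−k⁴), so d_s = 137·(1−0.590⁴)^(1/3) = 131.2 mm.
Area ratio A_h/A_s = d_o²(1−k²)/d_s² = (1−k²)/(1−k⁴)^(2/3) = 0.7105.
Mass saving = 1 − 0.7105 = 28.9 %.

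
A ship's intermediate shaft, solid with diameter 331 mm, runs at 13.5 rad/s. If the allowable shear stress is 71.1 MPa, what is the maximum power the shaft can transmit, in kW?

J = πd⁴/32 = π(0.331)⁴/32 = 1.178×10^-3 m⁴.
T_max = τ_allow·J/r = 7.11×10^7 × 1.178×10^-3 / 0.166 = 506300 N·m.
ω = 13.5 rad/s, so P_max = T_max·ω = 6.835×10^6 W.

6830 kW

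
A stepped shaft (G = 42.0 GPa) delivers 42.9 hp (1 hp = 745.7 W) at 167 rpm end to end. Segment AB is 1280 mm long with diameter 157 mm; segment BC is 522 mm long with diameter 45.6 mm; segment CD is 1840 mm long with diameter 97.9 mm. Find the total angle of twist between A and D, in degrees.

3.63°

ω = 2π·167/60 = 17.49 rad/s, so T = P/ω = 42.9×745.7 / 17.49 = 1829 N·m.
J_AB = π(0.157)⁴/32 = 5.96×10^-5 m⁴; J_BC = π(0.0456)⁴/32 = 4.24×10^-7 m⁴; J_CD = π(0.0979)⁴/32 = 9.02×10^-6 m⁴.
θ = (T/G)·Σ L_i/J_i = (1829/42.0×10⁹)·(1.28/5.96×10^-5 + 0.522/4.24×10^-7 + 1.84/9.02×10^-6) = 0.06338 rad.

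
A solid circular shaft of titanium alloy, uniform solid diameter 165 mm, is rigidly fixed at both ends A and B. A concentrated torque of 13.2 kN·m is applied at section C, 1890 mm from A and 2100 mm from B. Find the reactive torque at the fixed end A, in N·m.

With uniform GJ and both ends fixed, compatibility θ_AC = θ_CB gives T_A·a = T_B·b, together with T_A + T_B = T₀.
T_A = T₀·b/(a+b) = 13200·2100/3990 = 6947 N·m; T_B = 6253 N·m.

6950 N·m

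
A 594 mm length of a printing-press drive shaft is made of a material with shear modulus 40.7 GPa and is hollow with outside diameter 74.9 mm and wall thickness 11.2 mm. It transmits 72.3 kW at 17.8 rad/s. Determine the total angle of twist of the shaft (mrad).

ω = 17.8 rad/s, so T = P/ω = 72.3×10³ / 17.80 = 4062 N·m.
J = π(d_o⁴ − d_i⁴)/32 = π(0.0749⁴ − 0.0525⁴)/32 = 2.344×10^-6 m⁴.
θ = T·L/(G·J) = 4062 × 0.594 / (40.7×10⁹ × 2.344×10^-6) = 0.02529 rad.

25.3 mrad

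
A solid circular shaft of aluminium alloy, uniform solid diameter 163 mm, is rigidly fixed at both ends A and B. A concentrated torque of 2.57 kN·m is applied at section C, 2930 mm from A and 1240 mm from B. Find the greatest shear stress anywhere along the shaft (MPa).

With uniform GJ and both ends fixed, compatibility θ_AC = θ_CB gives T_A·a = T_B·b, together with T_A + T_B = T₀.
T_A = T₀·b/(a+b) = 2570·1240/4170 = 764.2 N·m; T_B = 1806 N·m.
τ in each portion: τ_AC = 8.99×10^5 Pa, τ_CB = 2.12×10^6 Pa; maximum is in CB.
τ_max = T_CB·r/J = 1806·0.0815/6.93×10^-5 = 2.124×10^6 Pa.

2.12 MPa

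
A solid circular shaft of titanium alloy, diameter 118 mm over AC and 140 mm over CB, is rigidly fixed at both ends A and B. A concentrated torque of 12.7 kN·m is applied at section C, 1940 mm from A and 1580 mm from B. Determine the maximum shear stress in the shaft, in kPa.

16700 kPa

Compatibility: T_A·a/J_AC = T_B·b/J_CB with T_A + T_B = T₀.
J_AC = 1.90×10^-5 m⁴, J_CB = 3.77×10^-5 m⁴, so T_A = T₀·(J_AC/a)/((J_AC/a)+(J_CB/b)) = 3699 N·m, T_B = 9001 N·m.
τ in each portion: τ_AC = 1.15×10^7 Pa, τ_CB = 1.67×10^7 Pa; maximum is in CB.
τ_max = T_CB·r/J = 9001·0.0700/3.77×10^-5 = 1.671×10^7 Pa.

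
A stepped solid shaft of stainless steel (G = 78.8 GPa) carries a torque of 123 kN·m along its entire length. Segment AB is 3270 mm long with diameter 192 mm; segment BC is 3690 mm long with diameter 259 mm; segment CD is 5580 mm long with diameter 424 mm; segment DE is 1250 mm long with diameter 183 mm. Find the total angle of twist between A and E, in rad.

0.0718 rad

J_AB = π(0.192)⁴/32 = 1.33×10^-4 m⁴; J_BC = π(0.259)⁴/32 = 4.42×10^-4 m⁴; J_CD = π(0.424)⁴/32 = 3.17×10^-3 m⁴; J_DE = π(0.183)⁴/32 = 1.10×10^-4 m⁴.
θ = (T/G)·Σ L_i/J_i = (123000/78.8×10⁹)·(3.27/1.33×10^-4 + 3.69/4.42×10^-4 + 5.58/3.17×10^-3 + 1.25/1.10×10^-4) = 0.07176 rad.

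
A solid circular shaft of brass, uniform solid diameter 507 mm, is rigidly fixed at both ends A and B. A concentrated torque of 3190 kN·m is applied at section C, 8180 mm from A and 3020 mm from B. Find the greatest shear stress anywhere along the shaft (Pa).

9.10e7 Pa

With uniform GJ and both ends fixed, compatibility θ_AC = θ_CB gives T_A·a = T_B·b, together with T_A + T_B = T₀.
T_A = T₀·b/(a+b) = 3.190e6·3020/11200 = 860200 N·m; T_B = 2.330e6 N·m.
τ in each portion: τ_AC = 3.36×10^7 Pa, τ_CB = 9.10×10^7 Pa; maximum is in CB.
τ_max = T_CB·r/J = 2.330e6·0.254/6.49×10^-3 = 9.105×10^7 Pa.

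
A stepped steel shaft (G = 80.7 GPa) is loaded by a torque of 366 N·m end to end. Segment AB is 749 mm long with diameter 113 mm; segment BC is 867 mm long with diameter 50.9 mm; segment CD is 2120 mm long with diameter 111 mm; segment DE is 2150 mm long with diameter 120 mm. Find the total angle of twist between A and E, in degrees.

0.418°

J_AB = π(0.113)⁴/32 = 1.60×10^-5 m⁴; J_BC = π(0.0509)⁴/32 = 6.59×10^-7 m⁴; J_CD = π(0.111)⁴/32 = 1.49×10^-5 m⁴; J_DE = π(0.120)⁴/32 = 2.04×10^-5 m⁴.
θ = (T/G)·Σ L_i/J_i = (366.0/80.7×10⁹)·(0.749/1.60×10^-5 + 0.867/6.59×10^-7 + 2.12/1.49×10^-5 + 2.15/2.04×10^-5) = 7.303×10^-3 rad.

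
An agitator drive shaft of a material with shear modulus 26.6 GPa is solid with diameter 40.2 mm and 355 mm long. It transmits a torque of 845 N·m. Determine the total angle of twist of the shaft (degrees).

2.52°

J = πd⁴/32 = π(0.0402)⁴/32 = 2.564×10^-7 m⁴.
θ = T·L/(G·J) = 845.0 × 0.355 / (26.6×10⁹ × 2.564×10^-7) = 0.04398 rad.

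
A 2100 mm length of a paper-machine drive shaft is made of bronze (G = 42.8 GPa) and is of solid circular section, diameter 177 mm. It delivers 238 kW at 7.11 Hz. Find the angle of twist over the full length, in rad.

0.00271 rad

ω = 2π·7.11 = 44.67 rad/s, so T = P/ω = 238×10³ / 44.67 = 5328 N·m.
J = πd⁴/32 = π(0.177)⁴/32 = 9.636×10^-5 m⁴.
θ = T·L/(G·J) = 5328 × 2.10 / (42.8×10⁹ × 9.636×10^-5) = 2.713×10^-3 rad.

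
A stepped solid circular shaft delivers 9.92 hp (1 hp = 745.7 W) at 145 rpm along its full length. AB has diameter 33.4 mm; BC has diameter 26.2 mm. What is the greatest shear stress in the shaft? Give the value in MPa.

138 MPa

ω = 2π·145/60 = 15.18 rad/s, so T = P/ω = 9.92×745.7 / 15.18 = 487.2 N·m.
Under the same torque, τ_max = 16T/(πd³) is largest where d is smallest — segment BC (d = 26.2 mm).
τ_max = 16·487.2/(π·(0.0262)³) = 1.380×10^8 Pa.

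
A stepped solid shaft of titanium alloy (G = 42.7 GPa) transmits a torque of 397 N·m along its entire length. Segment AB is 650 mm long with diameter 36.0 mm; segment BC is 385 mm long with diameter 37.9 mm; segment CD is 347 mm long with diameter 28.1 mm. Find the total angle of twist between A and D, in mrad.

J_AB = π(0.0360)⁴/32 = 1.65×10^-7 m⁴; J_BC = π(0.0379)⁴/32 = 2.03×10^-7 m⁴; J_CD = π(0.0281)⁴/32 = 6.12×10^-8 m⁴.
θ = (T/G)·Σ L_i/J_i = (397.0/42.7×10⁹)·(0.650/1.65×10^-7 + 0.385/2.03×10^-7 + 0.347/6.12×10^-8) = 0.1070 rad.

107 mrad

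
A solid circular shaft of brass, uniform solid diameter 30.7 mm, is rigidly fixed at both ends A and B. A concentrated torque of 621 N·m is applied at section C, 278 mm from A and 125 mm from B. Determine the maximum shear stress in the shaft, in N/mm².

With uniform GJ and both ends fixed, compatibility θ_AC = θ_CB gives T_A·a = T_B·b, together with T_A + T_B = T₀.
T_A = T₀·b/(a+b) = 621.0·125/403.0 = 192.6 N·m; T_B = 428.4 N·m.
τ in each portion: τ_AC = 3.39×10^7 Pa, τ_CB = 7.54×10^7 Pa; maximum is in CB.
τ_max = T_CB·r/J = 428.4·0.0153/8.72×10^-8 = 7.540×10^7 Pa.

75.4 N/mm²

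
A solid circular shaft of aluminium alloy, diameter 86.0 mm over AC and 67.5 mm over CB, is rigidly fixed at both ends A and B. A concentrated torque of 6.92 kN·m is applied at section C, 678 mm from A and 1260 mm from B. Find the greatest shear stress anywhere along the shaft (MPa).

Compatibility: T_A·a/J_AC = T_B·b/J_CB with T_A + T_B = T₀.
J_AC = 5.37×10^-6 m⁴, J_CB = 2.04×10^-6 m⁴, so T_A = T₀·(J_AC/a)/((J_AC/a)+(J_CB/b)) = 5746 N·m, T_B = 1174 N·m.
τ in each portion: τ_AC = 4.60×10^7 Pa, τ_CB = 1.94×10^7 Pa; maximum is in AC.
τ_max = T_AC·r/J = 5746·0.0430/5.37×10^-6 = 4.601×10^7 Pa.

46.0 MPa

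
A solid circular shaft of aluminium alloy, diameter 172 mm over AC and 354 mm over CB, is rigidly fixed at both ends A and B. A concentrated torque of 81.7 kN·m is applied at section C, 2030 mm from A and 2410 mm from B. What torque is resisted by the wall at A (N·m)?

Compatibility: T_A·a/J_AC = T_B·b/J_CB with T_A + T_B = T₀.
J_AC = 8.59×10^-5 m⁴, J_CB = 1.54×10^-3 m⁴, so T_A = T₀·(J_AC/a)/((J_AC/a)+(J_CB/b)) = 5070 N·m, T_B = 76630 N·m.

5070 N·m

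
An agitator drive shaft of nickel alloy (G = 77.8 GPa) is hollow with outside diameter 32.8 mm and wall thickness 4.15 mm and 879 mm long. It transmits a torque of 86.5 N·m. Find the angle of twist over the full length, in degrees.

J = π(d_o⁴ − d_i⁴)/32 = π(0.0328⁴ − 0.0245⁴)/32 = 7.826×10^-8 m⁴.
θ = T·L/(G·J) = 86.50 × 0.879 / (77.8×10⁹ × 7.826×10^-8) = 0.01249 rad.

0.716°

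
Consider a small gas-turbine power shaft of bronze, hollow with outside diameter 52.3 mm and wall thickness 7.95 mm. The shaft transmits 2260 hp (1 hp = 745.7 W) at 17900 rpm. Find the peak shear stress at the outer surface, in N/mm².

41.8 N/mm²

ω = 2π·17900/60 = 1874 rad/s, so T = P/ω = 2260×745.7 / 1874 = 899.1 N·m.
J = π(d_o⁴ − d_i⁴)/32 = π(0.0523⁴ − 0.0364⁴)/32 = 5.622×10^-7 m⁴.
τ_max = T·r/J = 899.1 × 0.0261 / 5.622×10^-7 = 4.182×10^7 Pa.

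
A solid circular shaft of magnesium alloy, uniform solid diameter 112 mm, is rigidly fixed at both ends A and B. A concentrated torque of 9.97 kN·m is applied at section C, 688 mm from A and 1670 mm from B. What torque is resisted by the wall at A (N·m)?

7060 N·m

With uniform GJ and both ends fixed, compatibility θ_AC = θ_CB gives T_A·a = T_B·b, together with T_A + T_B = T₀.
T_A = T₀·b/(a+b) = 9970·1670/2358 = 7061 N·m; T_B = 2909 N·m.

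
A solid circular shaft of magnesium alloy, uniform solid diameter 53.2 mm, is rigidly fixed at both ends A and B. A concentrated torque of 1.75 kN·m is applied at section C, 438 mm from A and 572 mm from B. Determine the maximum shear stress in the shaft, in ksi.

With uniform GJ and both ends fixed, compatibility θ_AC = θ_CB gives T_A·a = T_B·b, together with T_A + T_B = T₀.
T_A = T₀·b/(a+b) = 1750·572/1010 = 991.1 N·m; T_B = 758.9 N·m.
τ in each portion: τ_AC = 3.35×10^7 Pa, τ_CB = 2.57×10^7 Pa; maximum is in AC.
τ_max = T_AC·r/J = 991.1·0.0266/7.86×10^-7 = 3.352×10^7 Pa.

4.86 ksi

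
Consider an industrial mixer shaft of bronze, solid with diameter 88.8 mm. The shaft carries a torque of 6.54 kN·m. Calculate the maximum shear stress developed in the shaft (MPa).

J = πd⁴/32 = π(0.0888)⁴/32 = 6.105×10^-6 m⁴.
τ_max = T·r/J = 6540 × 0.0444 / 6.105×10^-6 = 4.757×10^7 Pa.

47.6 MPa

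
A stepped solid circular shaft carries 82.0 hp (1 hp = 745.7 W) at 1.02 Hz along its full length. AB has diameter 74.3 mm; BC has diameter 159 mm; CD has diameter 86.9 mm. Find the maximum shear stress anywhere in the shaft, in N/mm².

118 N/mm²

ω = 2π·1.02 = 6.409 rad/s, so T = P/ω = 82.0×745.7 / 6.409 = 9541 N·m.
Under the same torque, τ_max = 16T/(πd³) is largest where d is smallest — segment AB (d = 74.3 mm).
τ_max = 16·9541/(π·(0.0743)³) = 1.185×10^8 Pa.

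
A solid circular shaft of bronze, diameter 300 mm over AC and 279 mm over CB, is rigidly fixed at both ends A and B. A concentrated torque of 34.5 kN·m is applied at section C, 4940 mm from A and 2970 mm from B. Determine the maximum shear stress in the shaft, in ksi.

0.651 ksi

Compatibility: T_A·a/J_AC = T_B·b/J_CB with T_A + T_B = T₀.
J_AC = 7.95×10^-4 m⁴, J_CB = 5.95×10^-4 m⁴, so T_A = T₀·(J_AC/a)/((J_AC/a)+(J_CB/b)) = 15370 N·m, T_B = 19130 N·m.
τ in each portion: τ_AC = 2.90×10^6 Pa, τ_CB = 4.49×10^6 Pa; maximum is in CB.
τ_max = T_CB·r/J = 19130·0.140/5.95×10^-4 = 4.485×10^6 Pa.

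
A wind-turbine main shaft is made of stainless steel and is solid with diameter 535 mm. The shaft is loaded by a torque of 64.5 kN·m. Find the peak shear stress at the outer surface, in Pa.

J = πd⁴/32 = π(0.535)⁴/32 = 8.043×10^-3 m⁴.
τ_max = T·r/J = 64500 × 0.268 / 8.043×10^-3 = 2.145×10^6 Pa.

2.15e6 Pa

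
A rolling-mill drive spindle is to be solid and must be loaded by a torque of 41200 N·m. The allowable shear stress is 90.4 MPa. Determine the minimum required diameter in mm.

132 mm

For a solid shaft τ_max = 16T/(πd³), so d = (16T/(π τ_allow))^(1/3) = (16·41200/(π·9.04×10^7))^(1/3) = 0.1324 m.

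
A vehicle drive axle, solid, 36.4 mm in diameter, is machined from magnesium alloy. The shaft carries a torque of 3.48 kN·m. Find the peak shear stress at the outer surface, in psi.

53300 psi

J = πd⁴/32 = π(0.0364)⁴/32 = 1.723×10^-7 m⁴.
τ_max = T·r/J = 3480 × 0.0182 / 1.723×10^-7 = 3.675×10^8 Pa.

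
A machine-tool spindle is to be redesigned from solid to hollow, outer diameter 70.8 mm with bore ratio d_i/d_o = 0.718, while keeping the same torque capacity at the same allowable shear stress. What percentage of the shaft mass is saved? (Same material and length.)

40.5 %

Equal τ_max and T ⇒ the solid shaft needs d_s³ = d_o³(1−k⁴), so d_s = 70.8·(1−0.718⁴)^(1/3) = 63.87 mm.
Area ratio A_h/A_s = d_o²(1−k²)/d_s² = (1−k²)/(1−k⁴)^(2/3) = 0.5953.
Mass saving = 1 − 0.5953 = 40.5 %.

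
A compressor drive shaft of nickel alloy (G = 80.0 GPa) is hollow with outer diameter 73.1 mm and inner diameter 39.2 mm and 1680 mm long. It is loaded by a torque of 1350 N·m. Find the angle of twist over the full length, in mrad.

11.0 mrad

J = π(d_o⁴ − d_i⁴)/32 = π(0.0731⁴ − 0.0392⁴)/32 = 2.571×10^-6 m⁴.
θ = T·L/(G·J) = 1350 × 1.68 / (80.0×10⁹ × 2.571×10^-6) = 0.01102 rad.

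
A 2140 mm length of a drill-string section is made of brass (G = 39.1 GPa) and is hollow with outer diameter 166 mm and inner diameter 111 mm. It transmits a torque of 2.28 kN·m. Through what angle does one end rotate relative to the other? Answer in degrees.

J = π(d_o⁴ − d_i⁴)/32 = π(0.166⁴ − 0.111⁴)/32 = 5.964×10^-5 m⁴.
θ = T·L/(G·J) = 2280 × 2.14 / (39.1×10⁹ × 5.964×10^-5) = 2.092×10^-3 rad.

0.120°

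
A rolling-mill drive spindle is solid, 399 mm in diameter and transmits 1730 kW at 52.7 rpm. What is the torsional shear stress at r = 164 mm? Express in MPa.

20.7 MPa

ω = 2π·52.7/60 = 5.519 rad/s, so T = P/ω = 1730×10³ / 5.519 = 313500 N·m.
J = πd⁴/32 = π(0.399)⁴/32 = 2.488×10^-3 m⁴.
Shear stress varies linearly with radius: τ = T·r/J = 313500 × 0.164 / 2.488×10^-3 = 2.066×10^7 Pa.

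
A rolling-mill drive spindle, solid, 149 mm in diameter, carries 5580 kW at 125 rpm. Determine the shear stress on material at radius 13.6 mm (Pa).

1.20e8 Pa

ω = 2π·125/60 = 13.09 rad/s, so T = P/ω = 5580×10³ / 13.09 = 426300 N·m.
J = πd⁴/32 = π(0.149)⁴/32 = 4.839×10^-5 m⁴.
Shear stress varies linearly with radius: τ = T·r/J = 426300 × 0.0136 / 4.839×10^-5 = 1.198×10^8 Pa.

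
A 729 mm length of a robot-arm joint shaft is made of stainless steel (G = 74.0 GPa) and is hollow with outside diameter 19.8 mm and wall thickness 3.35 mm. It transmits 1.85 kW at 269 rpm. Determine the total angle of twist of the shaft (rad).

0.0530 rad

ω = 2π·269/60 = 28.17 rad/s, so T = P/ω = 1.85×10³ / 28.17 = 65.67 N·m.
J = π(d_o⁴ − d_i⁴)/32 = π(0.0198⁴ − 0.0131⁴)/32 = 1.220×10^-8 m⁴.
θ = T·L/(G·J) = 65.67 × 0.729 / (74.0×10⁹ × 1.220×10^-8) = 0.05304 rad.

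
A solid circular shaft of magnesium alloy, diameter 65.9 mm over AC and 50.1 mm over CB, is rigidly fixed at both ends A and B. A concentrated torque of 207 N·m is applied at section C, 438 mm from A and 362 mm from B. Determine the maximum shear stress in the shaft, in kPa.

Compatibility: T_A·a/J_AC = T_B·b/J_CB with T_A + T_B = T₀.
J_AC = 1.85×10^-6 m⁴, J_CB = 6.19×10^-7 m⁴, so T_A = T₀·(J_AC/a)/((J_AC/a)+(J_CB/b)) = 147.4 N·m, T_B = 59.58 N·m.
τ in each portion: τ_AC = 2.62×10^6 Pa, τ_CB = 2.41×10^6 Pa; maximum is in AC.
τ_max = T_AC·r/J = 147.4·0.0330/1.85×10^-6 = 2.623×10^6 Pa.

2620 kPa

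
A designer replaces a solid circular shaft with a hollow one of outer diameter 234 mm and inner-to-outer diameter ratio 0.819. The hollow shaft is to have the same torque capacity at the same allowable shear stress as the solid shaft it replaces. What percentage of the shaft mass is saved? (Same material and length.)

Equal τ_max and T ⇒ the solid shaft needs d_s³ = d_o³(1−k⁴), so d_s = 234·(1−0.819⁴)^(1/3) = 191.7 mm.
Area ratio A_h/A_s = d_o²(1−k²)/d_s² = (1−k²)/(1−k⁴)^(2/3) = 0.4904.
Mass saving = 1 − 0.4904 = 51.0 %.

51.0 %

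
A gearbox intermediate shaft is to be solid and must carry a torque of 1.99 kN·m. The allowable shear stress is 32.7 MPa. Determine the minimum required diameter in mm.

67.7 mm

For a solid shaft τ_max = 16T/(πd³), so d = (16T/(π τ_allow))^(1/3) = (16·1990/(π·3.27×10^7))^(1/3) = 0.06767 m.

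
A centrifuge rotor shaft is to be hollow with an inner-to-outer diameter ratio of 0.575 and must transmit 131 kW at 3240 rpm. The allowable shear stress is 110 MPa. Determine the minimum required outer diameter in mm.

27.2 mm

ω = 2π·3240/60 = 339.3 rad/s, so T = P/ω = 131×10³ / 339.3 = 386.1 N·m.
For a hollow shaft with d_i/d_o = 0.575: τ_max = 16T/(π d_o³ (1−k⁴)), so d_o = [16T/(π τ_allow (1−k⁴))]^(1/3) = [16·386.1/(π·1.10×10^8·0.8907)]^(1/3) = 0.02718 m.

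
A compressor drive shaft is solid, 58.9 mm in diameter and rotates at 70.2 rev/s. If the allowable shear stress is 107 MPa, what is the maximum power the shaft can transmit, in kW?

1890 kW

J = πd⁴/32 = π(0.0589)⁴/32 = 1.182×10^-6 m⁴.
T_max = τ_allow·J/r = 1.07×10^8 × 1.182×10^-6 / 0.0295 = 4293 N·m.
ω = 2π·70.2 = 441.1 rad/s, so P_max = T_max·ω = 1.894×10^6 W.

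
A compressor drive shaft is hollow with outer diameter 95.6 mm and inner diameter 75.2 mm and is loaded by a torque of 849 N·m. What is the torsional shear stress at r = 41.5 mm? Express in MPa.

6.96 MPa

J = π(d_o⁴ − d_i⁴)/32 = π(0.0956⁴ − 0.0752⁴)/32 = 5.061×10^-6 m⁴.
Shear stress varies linearly with radius: τ = T·r/J = 849.0 × 0.0415 / 5.061×10^-6 = 6.962×10^6 Pa.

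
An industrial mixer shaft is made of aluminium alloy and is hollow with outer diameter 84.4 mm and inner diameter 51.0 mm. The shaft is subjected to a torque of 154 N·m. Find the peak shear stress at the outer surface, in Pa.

J = π(d_o⁴ − d_i⁴)/32 = π(0.0844⁴ − 0.0510⁴)/32 = 4.317×10^-6 m⁴.
τ_max = T·r/J = 154.0 × 0.0422 / 4.317×10^-6 = 1.505×10^6 Pa.

1.51e6 Pa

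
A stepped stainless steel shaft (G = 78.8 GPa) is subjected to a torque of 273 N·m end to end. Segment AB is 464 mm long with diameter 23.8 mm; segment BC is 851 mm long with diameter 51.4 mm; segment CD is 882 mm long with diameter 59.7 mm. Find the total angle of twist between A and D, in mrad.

J_AB = π(0.0238)⁴/32 = 3.15×10^-8 m⁴; J_BC = π(0.0514)⁴/32 = 6.85×10^-7 m⁴; J_CD = π(0.0597)⁴/32 = 1.25×10^-6 m⁴.
θ = (T/G)·Σ L_i/J_i = (273.0/78.8×10⁹)·(0.464/3.15×10^-8 + 0.851/6.85×10^-7 + 0.882/1.25×10^-6) = 0.05779 rad.

57.8 mrad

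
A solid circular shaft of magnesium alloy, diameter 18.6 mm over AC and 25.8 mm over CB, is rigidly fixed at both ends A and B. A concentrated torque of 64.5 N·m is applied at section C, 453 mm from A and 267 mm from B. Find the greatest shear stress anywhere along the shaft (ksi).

2.39 ksi

Compatibility: T_A·a/J_AC = T_B·b/J_CB with T_A + T_B = T₀.
J_AC = 1.18×10^-8 m⁴, J_CB = 4.35×10^-8 m⁴, so T_A = T₀·(J_AC/a)/((J_AC/a)+(J_CB/b)) = 8.859 N·m, T_B = 55.64 N·m.
τ in each portion: τ_AC = 7.01×10^6 Pa, τ_CB = 1.65×10^7 Pa; maximum is in CB.
τ_max = T_CB·r/J = 55.64·0.0129/4.35×10^-8 = 1.650×10^7 Pa.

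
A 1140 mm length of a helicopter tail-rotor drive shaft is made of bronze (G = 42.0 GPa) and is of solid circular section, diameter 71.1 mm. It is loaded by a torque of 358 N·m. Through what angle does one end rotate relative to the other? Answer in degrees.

J = πd⁴/32 = π(0.0711)⁴/32 = 2.509×10^-6 m⁴.
θ = T·L/(G·J) = 358.0 × 1.14 / (42.0×10⁹ × 2.509×10^-6) = 3.873×10^-3 rad.

0.222°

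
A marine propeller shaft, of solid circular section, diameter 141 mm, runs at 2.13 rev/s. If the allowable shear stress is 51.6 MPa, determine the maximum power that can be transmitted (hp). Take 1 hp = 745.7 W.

510 hp

J = πd⁴/32 = π(0.141)⁴/32 = 3.880×10^-5 m⁴.
T_max = τ_allow·J/r = 5.16×10^7 × 3.880×10^-5 / 0.0705 = 28400 N·m.
ω = 2π·2.13 = 13.38 rad/s, so P_max = T_max·ω = 3.801×10^5 W.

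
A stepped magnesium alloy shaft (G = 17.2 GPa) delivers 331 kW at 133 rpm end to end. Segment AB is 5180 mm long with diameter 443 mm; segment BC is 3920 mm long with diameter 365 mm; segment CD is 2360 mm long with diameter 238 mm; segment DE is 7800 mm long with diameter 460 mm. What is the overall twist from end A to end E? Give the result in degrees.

1.02°

ω = 2π·133/60 = 13.93 rad/s, so T = P/ω = 331×10³ / 13.93 = 23770 N·m.
J_AB = π(0.443)⁴/32 = 3.78×10^-3 m⁴; J_BC = π(0.365)⁴/32 = 1.74×10^-3 m⁴; J_CD = π(0.238)⁴/32 = 3.15×10^-4 m⁴; J_DE = π(0.460)⁴/32 = 4.40×10^-3 m⁴.
θ = (T/G)·Σ L_i/J_i = (23770/17.2×10⁹)·(5.18/3.78×10^-3 + 3.92/1.74×10^-3 + 2.36/3.15×10^-4 + 7.80/4.40×10^-3) = 0.01781 rad.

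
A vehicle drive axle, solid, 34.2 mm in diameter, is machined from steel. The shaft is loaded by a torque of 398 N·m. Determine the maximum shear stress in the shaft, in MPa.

J = πd⁴/32 = π(0.0342)⁴/32 = 1.343×10^-7 m⁴.
τ_max = T·r/J = 398.0 × 0.0171 / 1.343×10^-7 = 5.067×10^7 Pa.

50.7 MPa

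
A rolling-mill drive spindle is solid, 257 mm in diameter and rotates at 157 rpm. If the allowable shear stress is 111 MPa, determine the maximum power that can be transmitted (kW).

6080 kW

J = πd⁴/32 = π(0.257)⁴/32 = 4.283×10^-4 m⁴.
T_max = τ_allow·J/r = 1.11×10^8 × 4.283×10^-4 / 0.129 = 370000 N·m.
ω = 2π·157/60 = 16.44 rad/s, so P_max = T_max·ω = 6.082×10^6 W.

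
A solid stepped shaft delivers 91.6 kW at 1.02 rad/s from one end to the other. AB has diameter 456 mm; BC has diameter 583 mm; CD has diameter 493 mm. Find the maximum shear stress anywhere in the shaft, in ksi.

0.700 ksi

ω = 1.02 rad/s, so T = P/ω = 91.6×10³ / 1.020 = 89800 N·m.
Under the same torque, τ_max = 16T/(πd³) is largest where d is smallest — segment AB (d = 456 mm).
τ_max = 16·89800/(π·(0.456)³) = 4.824×10^6 Pa.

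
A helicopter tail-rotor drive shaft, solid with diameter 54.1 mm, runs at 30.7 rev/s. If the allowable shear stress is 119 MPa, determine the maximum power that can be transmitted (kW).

714 kW

J = πd⁴/32 = π(0.0541)⁴/32 = 8.410×10^-7 m⁴.
T_max = τ_allow·J/r = 1.19×10^8 × 8.410×10^-7 / 0.0271 = 3700 N·m.
ω = 2π·30.7 = 192.9 rad/s, so P_max = T_max·ω = 7.137×10^5 W.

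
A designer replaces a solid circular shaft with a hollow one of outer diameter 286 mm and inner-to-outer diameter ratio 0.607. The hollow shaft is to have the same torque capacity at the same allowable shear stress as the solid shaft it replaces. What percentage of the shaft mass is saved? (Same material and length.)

Equal τ_max and T ⇒ the solid shaft needs d_s³ = d_o³(1−k⁴), so d_s = 286·(1−0.607⁴)^(1/3) = 272.4 mm.
Area ratio A_h/A_s = d_o²(1−k²)/d_s² = (1−k²)/(1−k⁴)^(2/3) = 0.6961.
Mass saving = 1 − 0.6961 = 30.4 %.

30.4 %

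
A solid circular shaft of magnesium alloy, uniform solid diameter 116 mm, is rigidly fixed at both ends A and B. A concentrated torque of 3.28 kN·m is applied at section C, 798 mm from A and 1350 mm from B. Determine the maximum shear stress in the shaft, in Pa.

6.73e6 Pa

With uniform GJ and both ends fixed, compatibility θ_AC = θ_CB gives T_A·a = T_B·b, together with T_A + T_B = T₀.
T_A = T₀·b/(a+b) = 3280·1350/2148 = 2061 N·m; T_B = 1219 N·m.
τ in each portion: τ_AC = 6.73×10^6 Pa, τ_CB = 3.98×10^6 Pa; maximum is in AC.
τ_max = T_AC·r/J = 2061·0.0580/1.78×10^-5 = 6.726×10^6 Pa.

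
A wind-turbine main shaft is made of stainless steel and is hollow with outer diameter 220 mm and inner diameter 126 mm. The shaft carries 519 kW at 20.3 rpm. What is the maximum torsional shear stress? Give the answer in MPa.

ω = 2π·20.3/60 = 2.126 rad/s, so T = P/ω = 519×10³ / 2.126 = 244100 N·m.
J = π(d_o⁴ − d_i⁴)/32 = π(0.220⁴ − 0.126⁴)/32 = 2.052×10^-4 m⁴.
τ_max = T·r/J = 244100 × 0.110 / 2.052×10^-4 = 1.309×10^8 Pa.

131 MPa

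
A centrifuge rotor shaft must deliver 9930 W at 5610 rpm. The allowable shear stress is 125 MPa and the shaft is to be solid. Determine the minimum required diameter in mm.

ω = 2π·5610/60 = 587.5 rad/s, so T = P/ω = 9930 / 587.5 = 16.90 N·m.
For a solid shaft τ_max = 16T/(πd³), so d = (16T/(π τ_allow))^(1/3) = (16·16.90/(π·1.25×10^8))^(1/3) = 0.008831 m.

8.83 mm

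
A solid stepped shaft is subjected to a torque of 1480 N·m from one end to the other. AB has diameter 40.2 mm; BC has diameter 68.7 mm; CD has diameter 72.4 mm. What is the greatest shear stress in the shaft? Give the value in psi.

Under the same torque, τ_max = 16T/(πd³) is largest where d is smallest — segment AB (d = 40.2 mm).
τ_max = 16·1480/(π·(0.0402)³) = 1.160×10^8 Pa.

16800 psi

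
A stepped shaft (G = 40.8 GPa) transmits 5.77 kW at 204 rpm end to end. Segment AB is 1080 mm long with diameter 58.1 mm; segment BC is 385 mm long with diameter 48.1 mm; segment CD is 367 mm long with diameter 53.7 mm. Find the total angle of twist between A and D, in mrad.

14.2 mrad

ω = 2π·204/60 = 21.36 rad/s, so T = P/ω = 5.77×10³ / 21.36 = 270.1 N·m.
J_AB = π(0.0581)⁴/32 = 1.12×10^-6 m⁴; J_BC = π(0.0481)⁴/32 = 5.26×10^-7 m⁴; J_CD = π(0.0537)⁴/32 = 8.16×10^-7 m⁴.
θ = (T/G)·Σ L_i/J_i = (270.1/40.8×10⁹)·(1.08/1.12×10^-6 + 0.385/5.26×10^-7 + 0.367/8.16×10^-7) = 0.01422 rad.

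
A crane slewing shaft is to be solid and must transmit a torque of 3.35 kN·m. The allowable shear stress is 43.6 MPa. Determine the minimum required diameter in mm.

73.1 mm

For a solid shaft τ_max = 16T/(πd³), so d = (16T/(π τ_allow))^(1/3) = (16·3350/(π·4.36×10^7))^(1/3) = 0.07314 m.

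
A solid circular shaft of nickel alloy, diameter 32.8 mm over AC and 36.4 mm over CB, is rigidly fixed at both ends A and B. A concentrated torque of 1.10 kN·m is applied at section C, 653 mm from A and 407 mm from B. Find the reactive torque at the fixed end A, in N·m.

Compatibility: T_A·a/J_AC = T_B·b/J_CB with T_A + T_B = T₀.
J_AC = 1.14×10^-7 m⁴, J_CB = 1.72×10^-7 m⁴, so T_A = T₀·(J_AC/a)/((J_AC/a)+(J_CB/b)) = 320.4 N·m, T_B = 779.6 N·m.

320 N·m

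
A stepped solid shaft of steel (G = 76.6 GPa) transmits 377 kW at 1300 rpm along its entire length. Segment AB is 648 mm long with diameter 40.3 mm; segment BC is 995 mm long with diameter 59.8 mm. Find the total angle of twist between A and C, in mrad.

ω = 2π·1300/60 = 136.1 rad/s, so T = P/ω = 377×10³ / 136.1 = 2769 N·m.
J_AB = π(0.0403)⁴/32 = 2.59×10^-7 m⁴; J_BC = π(0.0598)⁴/32 = 1.26×10^-6 m⁴.
θ = (T/G)·Σ L_i/J_i = (2769/76.6×10⁹)·(0.648/2.59×10^-7 + 0.995/1.26×10^-6) = 0.1191 rad.

119 mrad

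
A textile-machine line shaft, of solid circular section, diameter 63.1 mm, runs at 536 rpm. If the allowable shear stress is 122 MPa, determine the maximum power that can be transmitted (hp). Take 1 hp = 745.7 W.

J = πd⁴/32 = π(0.0631)⁴/32 = 1.556×10^-6 m⁴.
T_max = τ_allow·J/r = 1.22×10^8 × 1.556×10^-6 / 0.0316 = 6018 N·m.
ω = 2π·536/60 = 56.13 rad/s, so P_max = T_max·ω = 3.378×10^5 W.

453 hp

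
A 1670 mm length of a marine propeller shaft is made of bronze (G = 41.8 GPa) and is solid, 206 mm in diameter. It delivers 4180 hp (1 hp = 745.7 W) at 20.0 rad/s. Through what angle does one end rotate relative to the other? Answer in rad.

0.0352 rad

ω = 20.0 rad/s, so T = P/ω = 4180×745.7 / 20.00 = 155900 N·m.
J = πd⁴/32 = π(0.206)⁴/32 = 1.768×10^-4 m⁴.
θ = T·L/(G·J) = 155900 × 1.67 / (41.8×10⁹ × 1.768×10^-4) = 0.03522 rad.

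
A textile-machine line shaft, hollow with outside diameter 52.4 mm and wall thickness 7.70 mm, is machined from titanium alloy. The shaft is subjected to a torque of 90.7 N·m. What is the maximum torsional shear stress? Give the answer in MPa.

J = π(d_o⁴ − d_i⁴)/32 = π(0.0524⁴ − 0.0370⁴)/32 = 5.562×10^-7 m⁴.
τ_max = T·r/J = 90.70 × 0.0262 / 5.562×10^-7 = 4.273×10^6 Pa.

4.27 MPa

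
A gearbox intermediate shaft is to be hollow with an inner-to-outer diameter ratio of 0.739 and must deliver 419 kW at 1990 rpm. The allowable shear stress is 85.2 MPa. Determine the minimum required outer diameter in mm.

55.5 mm

ω = 2π·1990/60 = 208.4 rad/s, so T = P/ω = 419×10³ / 208.4 = 2011 N·m.
For a hollow shaft with d_i/d_o = 0.739: τ_max = 16T/(π d_o³ (1−k⁴)), so d_o = [16T/(π τ_allow (1−k⁴))]^(1/3) = [16·2011/(π·8.52×10^7·0.7018)]^(1/3) = 0.05553 m.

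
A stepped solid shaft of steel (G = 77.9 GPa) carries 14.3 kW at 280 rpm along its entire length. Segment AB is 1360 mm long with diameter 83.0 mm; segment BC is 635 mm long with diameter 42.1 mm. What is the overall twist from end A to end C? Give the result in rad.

0.0147 rad

ω = 2π·280/60 = 29.32 rad/s, so T = P/ω = 14.3×10³ / 29.32 = 487.7 N·m.
J_AB = π(0.0830)⁴/32 = 4.66×10^-6 m⁴; J_BC = π(0.0421)⁴/32 = 3.08×10^-7 m⁴.
θ = (T/G)·Σ L_i/J_i = (487.7/77.9×10⁹)·(1.36/4.66×10^-6 + 0.635/3.08×10^-7) = 0.01472 rad.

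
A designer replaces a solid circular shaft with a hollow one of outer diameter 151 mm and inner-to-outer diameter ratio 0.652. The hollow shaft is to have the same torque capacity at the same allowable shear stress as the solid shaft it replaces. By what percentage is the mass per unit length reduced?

34.3 %

Equal τ_max and T ⇒ the solid shaft needs d_s³ = d_o³(1−k⁴), so d_s = 151·(1−0.652⁴)^(1/3) = 141.3 mm.
Area ratio A_h/A_s = d_o²(1−k²)/d_s² = (1−k²)/(1−k⁴)^(2/3) = 0.6566.
Mass saving = 1 − 0.6566 = 34.3 %.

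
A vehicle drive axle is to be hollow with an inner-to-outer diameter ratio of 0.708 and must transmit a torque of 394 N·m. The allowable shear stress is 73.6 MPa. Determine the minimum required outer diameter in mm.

For a hollow shaft with d_i/d_o = 0.708: τ_max = 16T/(π d_o³ (1−k⁴)), so d_o = [16T/(π τ_allow (1−k⁴))]^(1/3) = [16·394.0/(π·7.36×10^7·0.7487)]^(1/3) = 0.03315 m.

33.1 mm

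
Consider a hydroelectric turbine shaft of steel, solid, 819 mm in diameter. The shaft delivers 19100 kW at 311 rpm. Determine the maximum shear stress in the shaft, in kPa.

ω = 2π·311/60 = 32.57 rad/s, so T = P/ω = 19100×10³ / 32.57 = 586500 N·m.
J = πd⁴/32 = π(0.819)⁴/32 = 0.04417 m⁴.
τ_max = T·r/J = 586500 × 0.409 / 0.04417 = 5.437×10^6 Pa.

5440 kPa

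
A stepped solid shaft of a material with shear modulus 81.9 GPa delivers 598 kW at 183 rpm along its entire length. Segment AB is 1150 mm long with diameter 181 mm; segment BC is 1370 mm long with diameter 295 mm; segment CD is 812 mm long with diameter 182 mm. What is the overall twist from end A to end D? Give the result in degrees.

ω = 2π·183/60 = 19.16 rad/s, so T = P/ω = 598×10³ / 19.16 = 31200 N·m.
J_AB = π(0.181)⁴/32 = 1.05×10^-4 m⁴; J_BC = π(0.295)⁴/32 = 7.44×10^-4 m⁴; J_CD = π(0.182)⁴/32 = 1.08×10^-4 m⁴.
θ = (T/G)·Σ L_i/J_i = (31200/81.9×10⁹)·(1.15/1.05×10^-4 + 1.37/7.44×10^-4 + 0.812/1.08×10^-4) = 7.733×10^-3 rad.

0.443°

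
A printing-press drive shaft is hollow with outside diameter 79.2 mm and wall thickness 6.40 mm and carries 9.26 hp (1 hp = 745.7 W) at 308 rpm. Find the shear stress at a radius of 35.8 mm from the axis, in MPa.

3.92 MPa

ω = 2π·308/60 = 32.25 rad/s, so T = P/ω = 9.26×745.7 / 32.25 = 214.1 N·m.
J = π(d_o⁴ − d_i⁴)/32 = π(0.0792⁴ − 0.0664⁴)/32 = 1.954×10^-6 m⁴.
Shear stress varies linearly with radius: τ = T·r/J = 214.1 × 0.0358 / 1.954×10^-6 = 3.922×10^6 Pa.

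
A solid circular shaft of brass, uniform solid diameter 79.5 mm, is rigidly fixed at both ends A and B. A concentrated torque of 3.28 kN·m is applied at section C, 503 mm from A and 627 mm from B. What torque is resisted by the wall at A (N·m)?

With uniform GJ and both ends fixed, compatibility θ_AC = θ_CB gives T_A·a = T_B·b, together with T_A + T_B = T₀.
T_A = T₀·b/(a+b) = 3280·627/1130 = 1820 N·m; T_B = 1460 N·m.

1820 N·m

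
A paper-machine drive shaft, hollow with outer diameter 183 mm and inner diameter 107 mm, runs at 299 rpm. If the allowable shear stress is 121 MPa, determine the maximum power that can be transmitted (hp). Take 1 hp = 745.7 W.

5400 hp

J = π(d_o⁴ − d_i⁴)/32 = π(0.183⁴ − 0.107⁴)/32 = 9.724×10^-5 m⁴.
T_max = τ_allow·J/r = 1.21×10^8 × 9.724×10^-5 / 0.0915 = 128600 N·m.
ω = 2π·299/60 = 31.31 rad/s, so P_max = T_max·ω = 4.026×10^6 W.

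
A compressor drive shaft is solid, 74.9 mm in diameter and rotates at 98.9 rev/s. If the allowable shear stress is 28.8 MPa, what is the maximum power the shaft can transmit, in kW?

1480 kW

J = πd⁴/32 = π(0.0749)⁴/32 = 3.090×10^-6 m⁴.
T_max = τ_allow·J/r = 2.88×10^7 × 3.090×10^-6 / 0.0375 = 2376 N·m.
ω = 2π·98.9 = 621.4 rad/s, so P_max = T_max·ω = 1.477×10^6 W.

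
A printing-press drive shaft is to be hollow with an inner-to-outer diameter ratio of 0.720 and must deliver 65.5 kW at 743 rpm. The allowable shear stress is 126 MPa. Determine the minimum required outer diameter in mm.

36.0 mm

ω = 2π·743/60 = 77.81 rad/s, so T = P/ω = 65.5×10³ / 77.81 = 841.8 N·m.
For a hollow shaft with d_i/d_o = 0.720: τ_max = 16T/(π d_o³ (1−k⁴)), so d_o = [16T/(π τ_allow (1−k⁴))]^(1/3) = [16·841.8/(π·1.26×10^8·0.7313)]^(1/3) = 0.03597 m.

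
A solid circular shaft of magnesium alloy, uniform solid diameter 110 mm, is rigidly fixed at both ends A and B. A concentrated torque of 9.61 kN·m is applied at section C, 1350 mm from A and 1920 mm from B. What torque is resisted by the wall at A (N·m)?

5640 N·m

With uniform GJ and both ends fixed, compatibility θ_AC = θ_CB gives T_A·a = T_B·b, together with T_A + T_B = T₀.
T_A = T₀·b/(a+b) = 9610·1920/3270 = 5643 N·m; T_B = 3967 N·m.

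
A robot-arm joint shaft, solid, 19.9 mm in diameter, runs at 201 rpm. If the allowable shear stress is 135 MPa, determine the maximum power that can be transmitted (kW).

4.40 kW

J = πd⁴/32 = π(0.0199)⁴/32 = 1.540×10^-8 m⁴.
T_max = τ_allow·J/r = 1.35×10^8 × 1.540×10^-8 / 0.00995 = 208.9 N·m.
ω = 2π·201/60 = 21.05 rad/s, so P_max = T_max·ω = 4397 W.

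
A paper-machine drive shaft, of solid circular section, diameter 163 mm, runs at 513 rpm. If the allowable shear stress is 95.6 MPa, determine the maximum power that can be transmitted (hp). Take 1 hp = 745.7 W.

J = πd⁴/32 = π(0.163)⁴/32 = 6.930×10^-5 m⁴.
T_max = τ_allow·J/r = 9.56×10^7 × 6.930×10^-5 / 0.0815 = 81290 N·m.
ω = 2π·513/60 = 53.72 rad/s, so P_max = T_max·ω = 4.367×10^6 W.

5860 hp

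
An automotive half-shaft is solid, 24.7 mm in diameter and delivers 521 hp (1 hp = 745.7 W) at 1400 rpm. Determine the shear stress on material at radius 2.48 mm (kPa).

180000 kPa

ω = 2π·1400/60 = 146.6 rad/s, so T = P/ω = 521×745.7 / 146.6 = 2650 N·m.
J = πd⁴/32 = π(0.0247)⁴/32 = 3.654×10^-8 m⁴.
Shear stress varies linearly with radius: τ = T·r/J = 2650 × 0.00248 / 3.654×10^-8 = 1.798×10^8 Pa.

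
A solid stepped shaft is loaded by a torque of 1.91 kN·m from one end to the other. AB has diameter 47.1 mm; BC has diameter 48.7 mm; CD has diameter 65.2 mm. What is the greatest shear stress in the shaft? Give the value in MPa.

Under the same torque, τ_max = 16T/(πd³) is largest where d is smallest — segment AB (d = 47.1 mm).
τ_max = 16·1910/(π·(0.0471)³) = 9.310×10^7 Pa.

93.1 MPa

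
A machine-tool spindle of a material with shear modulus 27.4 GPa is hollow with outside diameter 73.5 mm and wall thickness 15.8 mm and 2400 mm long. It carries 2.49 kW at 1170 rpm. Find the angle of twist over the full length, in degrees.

0.0398°

ω = 2π·1170/60 = 122.5 rad/s, so T = P/ω = 2.49×10³ / 122.5 = 20.32 N·m.
J = π(d_o⁴ − d_i⁴)/32 = π(0.0735⁴ − 0.0419⁴)/32 = 2.563×10^-6 m⁴.
θ = T·L/(G·J) = 20.32 × 2.40 / (27.4×10⁹ × 2.563×10^-6) = 6.947×10^-4 rad.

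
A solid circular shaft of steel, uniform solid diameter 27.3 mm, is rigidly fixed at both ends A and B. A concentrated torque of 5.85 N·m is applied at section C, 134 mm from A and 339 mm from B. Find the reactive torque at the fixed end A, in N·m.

4.19 N·m

With uniform GJ and both ends fixed, compatibility θ_AC = θ_CB gives T_A·a = T_B·b, together with T_A + T_B = T₀.
T_A = T₀·b/(a+b) = 5.850·339/473.0 = 4.193 N·m; T_B = 1.657 N·m.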